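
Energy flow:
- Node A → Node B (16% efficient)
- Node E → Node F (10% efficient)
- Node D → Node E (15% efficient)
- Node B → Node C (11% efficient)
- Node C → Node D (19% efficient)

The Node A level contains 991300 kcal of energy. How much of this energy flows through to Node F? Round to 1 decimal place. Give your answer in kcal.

Node B: 991300 × 0.16 = 158608 kcal
Node C: 158608 × 0.11 = 17446.88 kcal
Node D: 17446.88 × 0.19 = 3314.9072 kcal
Node E: 3314.9072 × 0.15 = 497.23608 kcal
Node F: 497.23608 × 0.1 = 49.723608 kcal

49.7 kcal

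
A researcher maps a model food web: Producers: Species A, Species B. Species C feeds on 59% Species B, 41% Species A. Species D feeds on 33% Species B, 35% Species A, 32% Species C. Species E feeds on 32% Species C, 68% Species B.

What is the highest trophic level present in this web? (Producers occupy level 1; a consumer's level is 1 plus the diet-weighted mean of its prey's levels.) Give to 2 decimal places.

2.32

Species C: 1 + (0.59×1 + 0.41×1) = 2
Species D: 1 + (0.33×1 + 0.35×1 + 0.32×2) = 2.32
Species E: 1 + (0.32×2 + 0.68×1) = 2.32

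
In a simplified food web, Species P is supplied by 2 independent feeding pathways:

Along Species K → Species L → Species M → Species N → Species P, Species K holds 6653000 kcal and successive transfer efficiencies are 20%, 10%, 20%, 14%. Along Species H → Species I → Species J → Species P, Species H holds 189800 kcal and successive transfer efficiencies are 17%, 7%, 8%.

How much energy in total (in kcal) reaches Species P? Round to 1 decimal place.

3906.4 kcal

Via Species K: 6653000 × 0.2 × 0.1 × 0.2 × 0.14 = 3725.68 kcal
Via Species H: 189800 × 0.17 × 0.07 × 0.08 = 180.6896 kcal
Total at Species P: 3725.68 + 180.6896 = 3906.3696 kcal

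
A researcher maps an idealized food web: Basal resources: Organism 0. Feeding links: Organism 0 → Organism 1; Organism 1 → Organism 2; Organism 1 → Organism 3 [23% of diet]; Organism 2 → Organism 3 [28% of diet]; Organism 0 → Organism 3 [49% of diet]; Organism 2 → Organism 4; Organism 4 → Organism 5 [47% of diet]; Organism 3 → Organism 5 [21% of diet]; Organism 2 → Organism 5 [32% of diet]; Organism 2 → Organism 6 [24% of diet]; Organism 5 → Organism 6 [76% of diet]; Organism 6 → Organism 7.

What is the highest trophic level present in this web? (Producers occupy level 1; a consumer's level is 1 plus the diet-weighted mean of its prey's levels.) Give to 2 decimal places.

Organism 1: 1 + 1 = 2
Organism 2: 1 + 2 = 3
Organism 3: 1 + (0.23×2 + 0.28×3 + 0.49×1) = 2.79
Organism 4: 1 + 3 = 4
Organism 5: 1 + (0.47×4 + 0.21×2.79 + 0.32×3) = 4.4259
Organism 6: 1 + (0.24×3 + 0.76×4.4259) = 5.083684
Organism 7: 1 + 5.083684 = 6.083684

6.08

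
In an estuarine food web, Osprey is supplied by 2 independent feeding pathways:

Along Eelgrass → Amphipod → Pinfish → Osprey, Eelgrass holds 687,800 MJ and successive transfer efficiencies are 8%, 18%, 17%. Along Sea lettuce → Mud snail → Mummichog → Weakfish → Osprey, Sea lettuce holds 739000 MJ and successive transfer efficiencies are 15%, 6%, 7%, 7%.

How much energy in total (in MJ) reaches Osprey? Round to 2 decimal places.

1716.32 MJ

Via Eelgrass: 687800 × 0.08 × 0.18 × 0.17 = 1683.7344 MJ
Via Sea lettuce: 739000 × 0.15 × 0.06 × 0.07 × 0.07 = 32.5899 MJ
Total at Osprey: 1683.7344 + 32.5899 = 1716.3243 MJ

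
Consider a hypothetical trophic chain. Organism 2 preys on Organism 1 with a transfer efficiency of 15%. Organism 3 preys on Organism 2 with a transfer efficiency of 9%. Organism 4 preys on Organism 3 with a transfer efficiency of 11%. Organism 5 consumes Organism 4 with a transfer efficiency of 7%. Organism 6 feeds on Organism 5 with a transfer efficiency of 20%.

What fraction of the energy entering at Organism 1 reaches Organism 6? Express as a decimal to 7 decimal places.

0.0000208

Product of link efficiencies: 0.15 × 0.09 × 0.11 × 0.07 × 0.2 = 0.00002079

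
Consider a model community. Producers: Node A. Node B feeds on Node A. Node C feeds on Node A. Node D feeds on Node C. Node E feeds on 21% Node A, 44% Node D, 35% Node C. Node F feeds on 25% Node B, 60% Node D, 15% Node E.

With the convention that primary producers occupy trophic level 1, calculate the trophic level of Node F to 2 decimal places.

3.78

Node B: 1 + 1 = 2
Node C: 1 + 1 = 2
Node D: 1 + 2 = 3
Node E: 1 + (0.21×1 + 0.44×3 + 0.35×2) = 3.23
Node F: 1 + (0.25×2 + 0.6×3 + 0.15×3.23) = 3.7845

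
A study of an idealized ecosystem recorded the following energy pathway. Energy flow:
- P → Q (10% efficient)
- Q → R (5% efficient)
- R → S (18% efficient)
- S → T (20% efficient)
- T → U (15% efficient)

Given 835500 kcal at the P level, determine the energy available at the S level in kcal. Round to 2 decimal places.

Q: 835500 × 0.1 = 83550 kcal
R: 83550 × 0.05 = 4177.5 kcal
S: 4177.5 × 0.18 = 751.95 kcal

751.95 kcal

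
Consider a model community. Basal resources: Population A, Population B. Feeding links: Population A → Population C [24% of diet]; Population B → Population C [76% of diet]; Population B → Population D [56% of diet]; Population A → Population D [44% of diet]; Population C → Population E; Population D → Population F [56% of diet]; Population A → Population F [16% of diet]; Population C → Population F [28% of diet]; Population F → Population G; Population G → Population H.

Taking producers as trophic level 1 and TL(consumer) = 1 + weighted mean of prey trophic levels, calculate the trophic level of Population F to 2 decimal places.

Population C: 1 + (0.24×1 + 0.76×1) = 2
Population D: 1 + (0.56×1 + 0.44×1) = 2
Population E: 1 + 2 = 3
Population F: 1 + (0.56×2 + 0.16×1 + 0.28×2) = 2.84
Population G: 1 + 2.84 = 3.84
Population H: 1 + 3.84 = 4.84

2.84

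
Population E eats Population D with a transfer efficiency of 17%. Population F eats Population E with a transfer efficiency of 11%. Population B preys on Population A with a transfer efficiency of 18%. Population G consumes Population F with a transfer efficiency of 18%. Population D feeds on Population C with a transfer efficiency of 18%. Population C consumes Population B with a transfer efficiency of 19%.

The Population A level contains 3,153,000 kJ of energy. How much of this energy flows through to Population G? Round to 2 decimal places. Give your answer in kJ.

65.33 kJ

Population B: 3153000 × 0.18 = 567540 kJ
Population C: 567540 × 0.19 = 107832.6 kJ
Population D: 107832.6 × 0.18 = 19409.868 kJ
Population E: 19409.868 × 0.17 = 3299.67756 kJ
Population F: 3299.67756 × 0.11 = 362.9645316 kJ
Population G: 362.9645316 × 0.18 = 65.333615688 kJ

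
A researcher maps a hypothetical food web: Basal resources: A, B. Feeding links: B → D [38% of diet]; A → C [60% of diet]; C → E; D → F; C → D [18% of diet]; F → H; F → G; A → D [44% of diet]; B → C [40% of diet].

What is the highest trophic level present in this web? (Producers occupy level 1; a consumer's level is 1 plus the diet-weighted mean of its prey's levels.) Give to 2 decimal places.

4.18

C: 1 + (0.4×1 + 0.6×1) = 2
D: 1 + (0.18×2 + 0.38×1 + 0.44×1) = 2.18
E: 1 + 2 = 3
F: 1 + 2.18 = 3.18
G: 1 + 3.18 = 4.18
H: 1 + 3.18 = 4.18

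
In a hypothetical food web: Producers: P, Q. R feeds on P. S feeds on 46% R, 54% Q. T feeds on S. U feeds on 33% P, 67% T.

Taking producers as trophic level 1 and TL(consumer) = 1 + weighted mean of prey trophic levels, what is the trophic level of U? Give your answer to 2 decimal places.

3.65

R: 1 + 1 = 2
S: 1 + (0.46×2 + 0.54×1) = 2.46
T: 1 + 2.46 = 3.46
U: 1 + (0.33×1 + 0.67×3.46) = 3.6482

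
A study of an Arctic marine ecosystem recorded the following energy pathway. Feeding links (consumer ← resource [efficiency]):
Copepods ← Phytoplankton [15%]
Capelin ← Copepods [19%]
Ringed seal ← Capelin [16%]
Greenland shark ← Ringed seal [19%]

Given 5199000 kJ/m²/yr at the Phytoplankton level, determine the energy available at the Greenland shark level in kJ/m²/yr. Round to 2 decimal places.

Copepods: 5199000 × 0.15 = 779850 kJ/m²/yr
Capelin: 779850 × 0.19 = 148171.5 kJ/m²/yr
Ringed seal: 148171.5 × 0.16 = 23707.44 kJ/m²/yr
Greenland shark: 23707.44 × 0.19 = 4504.4136 kJ/m²/yr

4504.41 kJ/m²/yr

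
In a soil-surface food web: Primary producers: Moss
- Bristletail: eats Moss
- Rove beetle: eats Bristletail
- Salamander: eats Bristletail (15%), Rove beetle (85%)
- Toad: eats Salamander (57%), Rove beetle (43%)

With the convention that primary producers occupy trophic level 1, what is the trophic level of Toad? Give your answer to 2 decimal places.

4.48

Bristletail: 1 + 1 = 2
Rove beetle: 1 + 2 = 3
Salamander: 1 + (0.15×2 + 0.85×3) = 3.85
Toad: 1 + (0.57×3.85 + 0.43×3) = 4.4845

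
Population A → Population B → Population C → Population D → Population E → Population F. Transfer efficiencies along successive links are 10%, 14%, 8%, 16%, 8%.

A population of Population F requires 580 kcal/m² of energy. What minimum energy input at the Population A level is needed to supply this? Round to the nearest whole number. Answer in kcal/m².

40457589 kcal/m²

Cumulative transfer efficiency: 0.1 × 0.14 × 0.08 × 0.16 × 0.08 = 0.000014336
Population A energy = 580 / 0.000014336 = 40457589 kcal/m²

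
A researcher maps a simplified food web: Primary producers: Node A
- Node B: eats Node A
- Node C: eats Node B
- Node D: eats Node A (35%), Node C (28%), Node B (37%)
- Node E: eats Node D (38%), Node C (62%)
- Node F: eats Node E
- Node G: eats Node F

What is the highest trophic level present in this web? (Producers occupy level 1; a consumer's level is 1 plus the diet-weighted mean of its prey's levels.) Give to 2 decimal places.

Node B: 1 + 1 = 2
Node C: 1 + 2 = 3
Node D: 1 + (0.35×1 + 0.28×3 + 0.37×2) = 2.93
Node E: 1 + (0.38×2.93 + 0.62×3) = 3.9734
Node F: 1 + 3.9734 = 4.9734
Node G: 1 + 4.9734 = 5.9734

5.97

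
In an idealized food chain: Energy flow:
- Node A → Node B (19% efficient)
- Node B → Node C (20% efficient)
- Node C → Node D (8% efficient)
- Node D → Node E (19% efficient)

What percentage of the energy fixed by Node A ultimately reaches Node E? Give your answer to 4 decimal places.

0.0578%

Product of link efficiencies: 0.19 × 0.2 × 0.08 × 0.19 = 0.0005776
As a percentage: 0.0005776 × 100 = 0.0578%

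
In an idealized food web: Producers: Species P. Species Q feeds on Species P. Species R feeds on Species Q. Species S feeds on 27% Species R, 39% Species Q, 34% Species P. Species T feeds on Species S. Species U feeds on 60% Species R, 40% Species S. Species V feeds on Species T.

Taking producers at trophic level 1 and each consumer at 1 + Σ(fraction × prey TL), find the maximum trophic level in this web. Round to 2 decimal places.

4.93

Species Q: 1 + 1 = 2
Species R: 1 + 2 = 3
Species S: 1 + (0.27×3 + 0.39×2 + 0.34×1) = 2.93
Species T: 1 + 2.93 = 3.93
Species U: 1 + (0.6×3 + 0.4×2.93) = 3.972
Species V: 1 + 3.93 = 4.93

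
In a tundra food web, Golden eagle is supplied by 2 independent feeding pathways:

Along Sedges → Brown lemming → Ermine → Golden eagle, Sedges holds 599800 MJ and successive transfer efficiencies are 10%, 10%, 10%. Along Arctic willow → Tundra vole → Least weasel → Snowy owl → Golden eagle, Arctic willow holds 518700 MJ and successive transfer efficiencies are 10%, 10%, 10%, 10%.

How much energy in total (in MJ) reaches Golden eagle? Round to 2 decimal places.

651.67 MJ

Via Sedges: 599800 × 0.1 × 0.1 × 0.1 = 599.8 MJ
Via Arctic willow: 518700 × 0.1 × 0.1 × 0.1 × 0.1 = 51.87 MJ
Total at Golden eagle: 599.8 + 51.87 = 651.67 MJ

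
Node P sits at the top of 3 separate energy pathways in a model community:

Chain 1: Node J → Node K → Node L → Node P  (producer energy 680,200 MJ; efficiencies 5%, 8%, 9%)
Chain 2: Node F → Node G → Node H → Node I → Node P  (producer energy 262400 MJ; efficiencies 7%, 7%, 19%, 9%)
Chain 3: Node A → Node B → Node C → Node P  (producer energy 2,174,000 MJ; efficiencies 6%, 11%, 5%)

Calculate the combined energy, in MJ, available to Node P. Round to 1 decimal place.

984.3 MJ

Chain 1: 680200 × 0.05 × 0.08 × 0.09 = 244.872 MJ
Chain 2: 262400 × 0.07 × 0.07 × 0.19 × 0.09 = 21.986496 MJ
Chain 3: 2174000 × 0.06 × 0.11 × 0.05 = 717.42 MJ
Total at Node P: 244.872 + 21.986496 + 717.42 = 984.278496 MJ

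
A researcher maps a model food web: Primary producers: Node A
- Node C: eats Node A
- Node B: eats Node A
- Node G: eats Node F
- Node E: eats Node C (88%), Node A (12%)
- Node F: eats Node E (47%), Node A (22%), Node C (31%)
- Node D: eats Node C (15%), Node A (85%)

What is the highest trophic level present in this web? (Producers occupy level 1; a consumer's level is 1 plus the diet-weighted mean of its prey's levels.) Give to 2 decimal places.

Node B: 1 + 1 = 2
Node C: 1 + 1 = 2
Node D: 1 + (0.15×2 + 0.85×1) = 2.15
Node E: 1 + (0.88×2 + 0.12×1) = 2.88
Node F: 1 + (0.47×2.88 + 0.22×1 + 0.31×2) = 3.1936
Node G: 1 + 3.1936 = 4.1936

4.19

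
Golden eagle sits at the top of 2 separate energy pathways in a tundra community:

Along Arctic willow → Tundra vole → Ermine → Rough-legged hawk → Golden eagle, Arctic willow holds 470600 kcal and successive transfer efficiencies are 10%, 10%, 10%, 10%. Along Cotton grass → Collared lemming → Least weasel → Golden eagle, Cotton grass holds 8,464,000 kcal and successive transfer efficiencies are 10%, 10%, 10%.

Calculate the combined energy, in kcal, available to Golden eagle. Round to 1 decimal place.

Via Arctic willow: 470600 × 0.1 × 0.1 × 0.1 × 0.1 = 47.06 kcal
Via Cotton grass: 8464000 × 0.1 × 0.1 × 0.1 = 8464 kcal
Total at Golden eagle: 47.06 + 8464 = 8511.06 kcal

8511.1 kcal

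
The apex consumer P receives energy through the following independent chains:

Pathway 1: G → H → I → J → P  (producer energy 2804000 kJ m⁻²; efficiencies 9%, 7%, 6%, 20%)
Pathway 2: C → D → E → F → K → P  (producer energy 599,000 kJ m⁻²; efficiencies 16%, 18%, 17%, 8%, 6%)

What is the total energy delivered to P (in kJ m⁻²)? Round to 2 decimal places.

226.06 kJ m⁻²

Pathway 1: 2804000 × 0.09 × 0.07 × 0.06 × 0.2 = 211.9824 kJ m⁻²
Pathway 2: 599000 × 0.16 × 0.18 × 0.17 × 0.08 × 0.06 = 14.0769792 kJ m⁻²
Total at P: 211.9824 + 14.0769792 = 226.0593792 kJ m⁻²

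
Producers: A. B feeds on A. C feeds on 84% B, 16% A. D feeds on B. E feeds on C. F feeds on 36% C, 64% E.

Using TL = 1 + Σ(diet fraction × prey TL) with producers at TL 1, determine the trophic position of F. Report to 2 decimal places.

4.48

B: 1 + 1 = 2
C: 1 + (0.84×2 + 0.16×1) = 2.84
D: 1 + 2 = 3
E: 1 + 2.84 = 3.84
F: 1 + (0.36×2.84 + 0.64×3.84) = 4.48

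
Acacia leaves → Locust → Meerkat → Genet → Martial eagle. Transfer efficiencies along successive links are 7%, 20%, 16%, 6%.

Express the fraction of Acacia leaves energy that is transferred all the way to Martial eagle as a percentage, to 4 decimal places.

0.0134%

Product of link efficiencies: 0.07 × 0.2 × 0.16 × 0.06 = 0.0001344
As a percentage: 0.0001344 × 100 = 0.0134%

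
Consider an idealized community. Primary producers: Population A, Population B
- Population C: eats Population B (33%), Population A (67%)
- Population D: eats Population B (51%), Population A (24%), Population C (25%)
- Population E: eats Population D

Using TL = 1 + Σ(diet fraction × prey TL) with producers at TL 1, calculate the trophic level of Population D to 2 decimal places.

Population C: 1 + (0.33×1 + 0.67×1) = 2
Population D: 1 + (0.51×1 + 0.24×1 + 0.25×2) = 2.25
Population E: 1 + 2.25 = 3.25

2.25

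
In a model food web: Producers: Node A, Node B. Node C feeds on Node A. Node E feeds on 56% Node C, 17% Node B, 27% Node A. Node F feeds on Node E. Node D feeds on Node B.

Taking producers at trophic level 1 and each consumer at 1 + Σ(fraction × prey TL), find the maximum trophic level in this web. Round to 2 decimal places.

Node C: 1 + 1 = 2
Node D: 1 + 1 = 2
Node E: 1 + (0.56×2 + 0.17×1 + 0.27×1) = 2.56
Node F: 1 + 2.56 = 3.56

3.56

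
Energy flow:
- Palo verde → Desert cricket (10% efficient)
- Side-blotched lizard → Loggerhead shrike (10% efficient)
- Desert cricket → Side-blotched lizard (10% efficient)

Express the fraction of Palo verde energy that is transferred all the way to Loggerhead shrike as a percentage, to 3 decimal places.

0.100%

Product of link efficiencies: 0.1 × 0.1 × 0.1 = 0.001
As a percentage: 0.001 × 100 = 0.100%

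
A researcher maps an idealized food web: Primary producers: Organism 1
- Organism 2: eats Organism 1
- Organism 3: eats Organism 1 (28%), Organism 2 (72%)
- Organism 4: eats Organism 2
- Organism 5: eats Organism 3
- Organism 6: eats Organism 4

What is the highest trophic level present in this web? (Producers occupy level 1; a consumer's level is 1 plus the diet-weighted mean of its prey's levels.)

4

Organism 2: 1 + 1 = 2
Organism 3: 1 + (0.28×1 + 0.72×2) = 2.72
Organism 4: 1 + 2 = 3
Organism 5: 1 + 2.72 = 3.72
Organism 6: 1 + 3 = 4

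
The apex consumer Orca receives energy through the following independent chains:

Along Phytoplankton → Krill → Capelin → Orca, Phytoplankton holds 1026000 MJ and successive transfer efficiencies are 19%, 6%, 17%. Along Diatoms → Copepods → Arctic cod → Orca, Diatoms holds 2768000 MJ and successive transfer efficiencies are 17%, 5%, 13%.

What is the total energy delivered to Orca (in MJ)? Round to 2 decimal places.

Via Phytoplankton: 1026000 × 0.19 × 0.06 × 0.17 = 1988.388 MJ
Via Diatoms: 2768000 × 0.17 × 0.05 × 0.13 = 3058.64 MJ
Total at Orca: 1988.388 + 3058.64 = 5047.028 MJ

5047.03 MJ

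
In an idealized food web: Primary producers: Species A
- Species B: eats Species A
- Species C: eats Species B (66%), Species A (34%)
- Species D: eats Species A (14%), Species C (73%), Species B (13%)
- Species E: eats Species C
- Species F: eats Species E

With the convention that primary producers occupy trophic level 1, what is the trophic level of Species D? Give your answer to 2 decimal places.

Species B: 1 + 1 = 2
Species C: 1 + (0.66×2 + 0.34×1) = 2.66
Species D: 1 + (0.14×1 + 0.73×2.66 + 0.13×2) = 3.3418
Species E: 1 + 2.66 = 3.66
Species F: 1 + 3.66 = 4.66

3.34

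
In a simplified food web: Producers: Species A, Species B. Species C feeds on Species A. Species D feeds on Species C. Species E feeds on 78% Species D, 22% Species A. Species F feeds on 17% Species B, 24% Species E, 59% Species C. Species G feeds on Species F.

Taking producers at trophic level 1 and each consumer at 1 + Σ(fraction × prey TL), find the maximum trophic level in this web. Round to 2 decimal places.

Species C: 1 + 1 = 2
Species D: 1 + 2 = 3
Species E: 1 + (0.78×3 + 0.22×1) = 3.56
Species F: 1 + (0.17×1 + 0.24×3.56 + 0.59×2) = 3.2044
Species G: 1 + 3.2044 = 4.2044

4.20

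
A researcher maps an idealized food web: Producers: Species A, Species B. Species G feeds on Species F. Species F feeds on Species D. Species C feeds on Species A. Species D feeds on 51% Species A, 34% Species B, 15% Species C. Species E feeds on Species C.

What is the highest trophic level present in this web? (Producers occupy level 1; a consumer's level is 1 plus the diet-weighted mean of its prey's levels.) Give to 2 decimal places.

Species C: 1 + 1 = 2
Species D: 1 + (0.51×1 + 0.34×1 + 0.15×2) = 2.15
Species E: 1 + 2 = 3
Species F: 1 + 2.15 = 3.15
Species G: 1 + 3.15 = 4.15

4.15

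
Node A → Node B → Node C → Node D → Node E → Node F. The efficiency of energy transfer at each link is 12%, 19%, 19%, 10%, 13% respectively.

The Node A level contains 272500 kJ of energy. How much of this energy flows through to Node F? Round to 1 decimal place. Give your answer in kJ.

15.3 kJ

Node B: 272500 × 0.12 = 32700 kJ
Node C: 32700 × 0.19 = 6213 kJ
Node D: 6213 × 0.19 = 1180.47 kJ
Node E: 1180.47 × 0.1 = 118.047 kJ
Node F: 118.047 × 0.13 = 15.34611 kJ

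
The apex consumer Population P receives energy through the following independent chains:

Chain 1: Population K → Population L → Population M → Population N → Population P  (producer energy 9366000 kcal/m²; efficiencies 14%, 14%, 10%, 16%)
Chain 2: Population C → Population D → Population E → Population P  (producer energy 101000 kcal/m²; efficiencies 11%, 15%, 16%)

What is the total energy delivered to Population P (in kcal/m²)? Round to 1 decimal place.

Chain 1: 9366000 × 0.14 × 0.14 × 0.1 × 0.16 = 2937.1776 kcal/m²
Chain 2: 101000 × 0.11 × 0.15 × 0.16 = 266.64 kcal/m²
Total at Population P: 2937.1776 + 266.64 = 3203.8176 kcal/m²

3203.8 kcal/m²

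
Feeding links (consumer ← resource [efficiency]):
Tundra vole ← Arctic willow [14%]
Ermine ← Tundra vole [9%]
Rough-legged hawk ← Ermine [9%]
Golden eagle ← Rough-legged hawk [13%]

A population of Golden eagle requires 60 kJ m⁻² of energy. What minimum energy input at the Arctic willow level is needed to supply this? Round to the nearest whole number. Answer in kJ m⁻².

Cumulative transfer efficiency: 0.14 × 0.09 × 0.09 × 0.13 = 0.00014742
Arctic willow energy = 60 / 0.00014742 = 407000 kJ m⁻²

407000 kJ m⁻²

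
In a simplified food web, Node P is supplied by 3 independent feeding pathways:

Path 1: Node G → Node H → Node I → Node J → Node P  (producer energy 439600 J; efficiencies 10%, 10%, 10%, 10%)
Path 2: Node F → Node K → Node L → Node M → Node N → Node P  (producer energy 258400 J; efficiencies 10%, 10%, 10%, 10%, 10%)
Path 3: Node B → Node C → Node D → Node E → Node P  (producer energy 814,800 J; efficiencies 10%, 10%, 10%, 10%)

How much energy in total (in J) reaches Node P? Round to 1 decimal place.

128.0 J

Path 1: 439600 × 0.1 × 0.1 × 0.1 × 0.1 = 43.96 J
Path 2: 258400 × 0.1 × 0.1 × 0.1 × 0.1 × 0.1 = 2.584 J
Path 3: 814800 × 0.1 × 0.1 × 0.1 × 0.1 = 81.48 J
Total at Node P: 43.96 + 2.584 + 81.48 = 128.024 J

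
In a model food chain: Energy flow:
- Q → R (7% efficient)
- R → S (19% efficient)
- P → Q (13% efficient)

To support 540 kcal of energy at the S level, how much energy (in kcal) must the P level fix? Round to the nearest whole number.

312319 kcal

Cumulative transfer efficiency: 0.13 × 0.07 × 0.19 = 0.001729
P energy = 540 / 0.001729 = 312319 kcal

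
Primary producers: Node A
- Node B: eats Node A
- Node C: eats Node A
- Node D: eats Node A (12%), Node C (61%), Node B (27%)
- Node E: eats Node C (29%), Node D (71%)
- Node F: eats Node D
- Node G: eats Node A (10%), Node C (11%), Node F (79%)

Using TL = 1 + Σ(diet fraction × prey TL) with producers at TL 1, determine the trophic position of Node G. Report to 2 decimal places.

Node B: 1 + 1 = 2
Node C: 1 + 1 = 2
Node D: 1 + (0.12×1 + 0.61×2 + 0.27×2) = 2.88
Node E: 1 + (0.29×2 + 0.71×2.88) = 3.6248
Node F: 1 + 2.88 = 3.88
Node G: 1 + (0.1×1 + 0.11×2 + 0.79×3.88) = 4.3852

4.39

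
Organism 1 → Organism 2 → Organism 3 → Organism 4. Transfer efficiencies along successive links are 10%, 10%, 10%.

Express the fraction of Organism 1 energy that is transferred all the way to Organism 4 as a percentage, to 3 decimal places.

0.100%

Product of link efficiencies: 0.1 × 0.1 × 0.1 = 0.001
As a percentage: 0.001 × 100 = 0.100%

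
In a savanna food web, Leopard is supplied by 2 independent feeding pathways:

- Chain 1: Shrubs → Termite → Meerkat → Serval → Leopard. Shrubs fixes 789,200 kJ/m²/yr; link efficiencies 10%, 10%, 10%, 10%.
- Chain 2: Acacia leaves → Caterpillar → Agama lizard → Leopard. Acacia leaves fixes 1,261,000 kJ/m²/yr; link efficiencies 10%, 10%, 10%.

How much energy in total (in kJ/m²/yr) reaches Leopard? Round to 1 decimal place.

Chain 1: 789200 × 0.1 × 0.1 × 0.1 × 0.1 = 78.92 kJ/m²/yr
Chain 2: 1261000 × 0.1 × 0.1 × 0.1 = 1261 kJ/m²/yr
Total at Leopard: 78.92 + 1261 = 1339.92 kJ/m²/yr

1339.9 kJ/m²/yr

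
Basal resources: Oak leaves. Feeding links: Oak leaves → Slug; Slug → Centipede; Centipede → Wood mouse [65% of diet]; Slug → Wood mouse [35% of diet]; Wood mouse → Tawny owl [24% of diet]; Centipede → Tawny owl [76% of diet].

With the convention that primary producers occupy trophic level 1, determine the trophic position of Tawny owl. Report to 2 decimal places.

4.16

Slug: 1 + 1 = 2
Centipede: 1 + 2 = 3
Wood mouse: 1 + (0.65×3 + 0.35×2) = 3.65
Tawny owl: 1 + (0.24×3.65 + 0.76×3) = 4.156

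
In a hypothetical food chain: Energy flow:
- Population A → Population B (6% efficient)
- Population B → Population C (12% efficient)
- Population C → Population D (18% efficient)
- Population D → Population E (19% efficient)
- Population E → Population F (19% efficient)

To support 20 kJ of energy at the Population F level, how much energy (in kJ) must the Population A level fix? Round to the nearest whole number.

Cumulative transfer efficiency: 0.06 × 0.12 × 0.18 × 0.19 × 0.19 = 0.0000467856
Population A energy = 20 / 0.0000467856 = 427482 kJ

427482 kJ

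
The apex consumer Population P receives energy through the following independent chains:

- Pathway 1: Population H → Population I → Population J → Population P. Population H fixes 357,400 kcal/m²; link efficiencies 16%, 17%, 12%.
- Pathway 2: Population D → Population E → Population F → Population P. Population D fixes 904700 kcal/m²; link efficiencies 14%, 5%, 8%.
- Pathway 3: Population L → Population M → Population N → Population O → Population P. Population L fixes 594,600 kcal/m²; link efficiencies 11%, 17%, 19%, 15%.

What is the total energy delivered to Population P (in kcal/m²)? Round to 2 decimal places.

1990.08 kcal/m²

Pathway 1: 357400 × 0.16 × 0.17 × 0.12 = 1166.5536 kcal/m²
Pathway 2: 904700 × 0.14 × 0.05 × 0.08 = 506.632 kcal/m²
Pathway 3: 594600 × 0.11 × 0.17 × 0.19 × 0.15 = 316.89207 kcal/m²
Total at Population P: 1166.5536 + 506.632 + 316.89207 = 1990.07767 kcal/m²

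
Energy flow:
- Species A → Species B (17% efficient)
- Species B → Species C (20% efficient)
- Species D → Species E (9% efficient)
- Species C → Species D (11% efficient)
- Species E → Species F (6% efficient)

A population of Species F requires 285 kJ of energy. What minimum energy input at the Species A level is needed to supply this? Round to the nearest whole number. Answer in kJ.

Cumulative transfer efficiency: 0.17 × 0.2 × 0.11 × 0.09 × 0.06 = 0.000020196
Species A energy = 285 / 0.000020196 = 14111705 kJ

14111705 kJ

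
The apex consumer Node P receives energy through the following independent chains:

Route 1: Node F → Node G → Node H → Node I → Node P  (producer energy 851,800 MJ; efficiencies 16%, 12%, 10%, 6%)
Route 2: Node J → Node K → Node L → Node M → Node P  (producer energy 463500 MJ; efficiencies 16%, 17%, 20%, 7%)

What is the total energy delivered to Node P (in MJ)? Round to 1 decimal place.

Route 1: 851800 × 0.16 × 0.12 × 0.1 × 0.06 = 98.12736 MJ
Route 2: 463500 × 0.16 × 0.17 × 0.2 × 0.07 = 176.5008 MJ
Total at Node P: 98.12736 + 176.5008 = 274.62816 MJ

274.6 MJ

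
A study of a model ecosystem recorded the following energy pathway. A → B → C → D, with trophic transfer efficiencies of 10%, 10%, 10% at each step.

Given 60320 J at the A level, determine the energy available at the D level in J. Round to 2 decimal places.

60.32 J

B: 60320 × 0.1 = 6032 J
C: 6032 × 0.1 = 603.2 J
D: 603.2 × 0.1 = 60.32 J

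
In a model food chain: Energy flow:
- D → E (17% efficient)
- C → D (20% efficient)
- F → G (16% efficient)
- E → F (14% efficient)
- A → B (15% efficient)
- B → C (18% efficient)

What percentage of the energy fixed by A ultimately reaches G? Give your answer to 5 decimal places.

0.00206%

Product of link efficiencies: 0.15 × 0.18 × 0.2 × 0.17 × 0.14 × 0.16 = 0.0000205632
As a percentage: 0.0000205632 × 100 = 0.00206%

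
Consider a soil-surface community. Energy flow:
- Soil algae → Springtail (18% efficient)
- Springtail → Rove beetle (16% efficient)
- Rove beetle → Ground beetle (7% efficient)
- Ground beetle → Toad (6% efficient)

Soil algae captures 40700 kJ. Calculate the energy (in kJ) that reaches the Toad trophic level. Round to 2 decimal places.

Springtail: 40700 × 0.18 = 7326 kJ
Rove beetle: 7326 × 0.16 = 1172.16 kJ
Ground beetle: 1172.16 × 0.07 = 82.0512 kJ
Toad: 82.0512 × 0.06 = 4.923072 kJ

4.92 kJ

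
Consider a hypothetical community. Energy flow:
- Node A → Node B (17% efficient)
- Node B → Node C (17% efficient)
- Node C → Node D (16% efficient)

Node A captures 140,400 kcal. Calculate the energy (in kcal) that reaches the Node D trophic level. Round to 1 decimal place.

Node B: 140400 × 0.17 = 23868 kcal
Node C: 23868 × 0.17 = 4057.56 kcal
Node D: 4057.56 × 0.16 = 649.2096 kcal

649.2 kcal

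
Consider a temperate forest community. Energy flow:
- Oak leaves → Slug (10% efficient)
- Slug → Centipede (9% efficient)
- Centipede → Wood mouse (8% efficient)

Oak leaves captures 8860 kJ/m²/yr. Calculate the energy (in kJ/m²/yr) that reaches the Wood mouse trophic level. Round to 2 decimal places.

6.38 kJ/m²/yr

Slug: 8860 × 0.1 = 886 kJ/m²/yr
Centipede: 886 × 0.09 = 79.74 kJ/m²/yr
Wood mouse: 79.74 × 0.08 = 6.3792 kJ/m²/yr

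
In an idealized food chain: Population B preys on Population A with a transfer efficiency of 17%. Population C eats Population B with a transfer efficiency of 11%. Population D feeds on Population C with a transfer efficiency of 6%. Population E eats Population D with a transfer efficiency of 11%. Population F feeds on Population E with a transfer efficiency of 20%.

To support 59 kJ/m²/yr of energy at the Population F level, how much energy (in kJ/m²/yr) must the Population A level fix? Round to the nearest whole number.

Cumulative transfer efficiency: 0.17 × 0.11 × 0.06 × 0.11 × 0.2 = 0.000024684
Population A energy = 59 / 0.000024684 = 2390212 kJ/m²/yr

2390212 kJ/m²/yr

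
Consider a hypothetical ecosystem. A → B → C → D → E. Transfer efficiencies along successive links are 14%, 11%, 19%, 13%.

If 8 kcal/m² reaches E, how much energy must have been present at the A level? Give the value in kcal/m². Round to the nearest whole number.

21032 kcal/m²

Cumulative transfer efficiency: 0.14 × 0.11 × 0.19 × 0.13 = 0.00038038
A energy = 8 / 0.00038038 = 21032 kcal/m²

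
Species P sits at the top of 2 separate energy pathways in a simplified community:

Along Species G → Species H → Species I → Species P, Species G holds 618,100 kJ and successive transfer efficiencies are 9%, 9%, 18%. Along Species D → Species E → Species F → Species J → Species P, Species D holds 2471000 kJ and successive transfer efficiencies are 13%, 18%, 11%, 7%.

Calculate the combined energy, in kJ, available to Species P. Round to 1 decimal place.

1346.4 kJ

Via Species G: 618100 × 0.09 × 0.09 × 0.18 = 901.1898 kJ
Via Species D: 2471000 × 0.13 × 0.18 × 0.11 × 0.07 = 445.22478 kJ
Total at Species P: 901.1898 + 445.22478 = 1346.41458 kJ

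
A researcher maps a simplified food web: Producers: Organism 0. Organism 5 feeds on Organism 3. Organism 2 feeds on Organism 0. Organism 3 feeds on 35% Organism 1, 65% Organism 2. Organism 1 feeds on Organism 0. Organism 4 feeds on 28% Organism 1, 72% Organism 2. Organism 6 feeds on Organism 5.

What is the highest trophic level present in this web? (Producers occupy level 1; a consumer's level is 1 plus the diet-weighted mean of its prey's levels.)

5

Organism 1: 1 + 1 = 2
Organism 2: 1 + 1 = 2
Organism 3: 1 + (0.35×2 + 0.65×2) = 3
Organism 4: 1 + (0.28×2 + 0.72×2) = 3
Organism 5: 1 + 3 = 4
Organism 6: 1 + 4 = 5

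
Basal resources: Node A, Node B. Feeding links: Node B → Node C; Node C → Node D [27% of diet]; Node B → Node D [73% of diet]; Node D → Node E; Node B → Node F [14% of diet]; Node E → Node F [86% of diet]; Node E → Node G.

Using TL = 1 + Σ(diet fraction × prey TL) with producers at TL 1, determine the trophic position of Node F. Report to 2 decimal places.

Node C: 1 + 1 = 2
Node D: 1 + (0.27×2 + 0.73×1) = 2.27
Node E: 1 + 2.27 = 3.27
Node F: 1 + (0.14×1 + 0.86×3.27) = 3.9522
Node G: 1 + 3.27 = 4.27

3.95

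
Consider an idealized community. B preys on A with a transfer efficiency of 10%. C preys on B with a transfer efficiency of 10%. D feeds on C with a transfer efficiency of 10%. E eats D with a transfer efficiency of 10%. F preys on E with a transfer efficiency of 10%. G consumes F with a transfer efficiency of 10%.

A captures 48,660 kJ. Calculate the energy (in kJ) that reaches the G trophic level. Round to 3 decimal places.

B: 48660 × 0.1 = 4866 kJ
C: 4866 × 0.1 = 486.6 kJ
D: 486.6 × 0.1 = 48.66 kJ
E: 48.66 × 0.1 = 4.866 kJ
F: 4.866 × 0.1 = 0.4866 kJ
G: 0.4866 × 0.1 = 0.04866 kJ

0.049 kJ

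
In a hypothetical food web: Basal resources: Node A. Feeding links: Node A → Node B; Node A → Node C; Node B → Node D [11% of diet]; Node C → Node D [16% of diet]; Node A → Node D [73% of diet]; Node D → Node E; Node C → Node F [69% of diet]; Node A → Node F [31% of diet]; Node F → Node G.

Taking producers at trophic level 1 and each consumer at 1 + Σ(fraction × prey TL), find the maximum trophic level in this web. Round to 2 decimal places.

Node B: 1 + 1 = 2
Node C: 1 + 1 = 2
Node D: 1 + (0.11×2 + 0.16×2 + 0.73×1) = 2.27
Node E: 1 + 2.27 = 3.27
Node F: 1 + (0.69×2 + 0.31×1) = 2.69
Node G: 1 + 2.69 = 3.69

3.69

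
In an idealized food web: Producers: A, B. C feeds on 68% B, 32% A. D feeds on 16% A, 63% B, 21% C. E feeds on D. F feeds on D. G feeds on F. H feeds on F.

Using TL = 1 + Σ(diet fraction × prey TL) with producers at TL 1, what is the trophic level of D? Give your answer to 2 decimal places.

C: 1 + (0.68×1 + 0.32×1) = 2
D: 1 + (0.16×1 + 0.63×1 + 0.21×2) = 2.21
E: 1 + 2.21 = 3.21
F: 1 + 2.21 = 3.21
G: 1 + 3.21 = 4.21
H: 1 + 3.21 = 4.21

2.21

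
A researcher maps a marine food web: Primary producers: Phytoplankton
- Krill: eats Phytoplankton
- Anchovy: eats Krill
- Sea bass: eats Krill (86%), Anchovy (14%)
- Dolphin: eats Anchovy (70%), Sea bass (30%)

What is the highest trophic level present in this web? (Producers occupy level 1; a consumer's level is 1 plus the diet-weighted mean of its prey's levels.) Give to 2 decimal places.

4.04

Krill: 1 + 1 = 2
Anchovy: 1 + 2 = 3
Sea bass: 1 + (0.86×2 + 0.14×3) = 3.14
Dolphin: 1 + (0.7×3 + 0.3×3.14) = 4.042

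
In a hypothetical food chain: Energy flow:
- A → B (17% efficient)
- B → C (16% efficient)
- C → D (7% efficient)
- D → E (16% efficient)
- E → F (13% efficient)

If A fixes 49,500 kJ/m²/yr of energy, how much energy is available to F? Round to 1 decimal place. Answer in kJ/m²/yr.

B: 49500 × 0.17 = 8415 kJ/m²/yr
C: 8415 × 0.16 = 1346.4 kJ/m²/yr
D: 1346.4 × 0.07 = 94.248 kJ/m²/yr
E: 94.248 × 0.16 = 15.07968 kJ/m²/yr
F: 15.07968 × 0.13 = 1.9603584 kJ/m²/yr

2.0 kJ/m²/yr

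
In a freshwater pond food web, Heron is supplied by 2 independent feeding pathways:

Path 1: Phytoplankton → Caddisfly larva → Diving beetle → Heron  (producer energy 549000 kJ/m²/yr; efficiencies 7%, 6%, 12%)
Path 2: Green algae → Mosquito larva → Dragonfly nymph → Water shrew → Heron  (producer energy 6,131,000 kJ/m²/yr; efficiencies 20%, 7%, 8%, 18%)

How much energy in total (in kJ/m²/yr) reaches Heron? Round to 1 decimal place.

1512.7 kJ/m²/yr

Path 1: 549000 × 0.07 × 0.06 × 0.12 = 276.696 kJ/m²/yr
Path 2: 6131000 × 0.2 × 0.07 × 0.08 × 0.18 = 1236.0096 kJ/m²/yr
Total at Heron: 276.696 + 1236.0096 = 1512.7056 kJ/m²/yr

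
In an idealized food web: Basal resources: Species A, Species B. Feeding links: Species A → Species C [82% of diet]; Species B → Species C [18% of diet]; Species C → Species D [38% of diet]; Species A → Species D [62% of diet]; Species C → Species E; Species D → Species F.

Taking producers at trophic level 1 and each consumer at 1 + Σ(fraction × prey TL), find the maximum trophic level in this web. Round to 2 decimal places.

Species C: 1 + (0.82×1 + 0.18×1) = 2
Species D: 1 + (0.38×2 + 0.62×1) = 2.38
Species E: 1 + 2 = 3
Species F: 1 + 2.38 = 3.38

3.38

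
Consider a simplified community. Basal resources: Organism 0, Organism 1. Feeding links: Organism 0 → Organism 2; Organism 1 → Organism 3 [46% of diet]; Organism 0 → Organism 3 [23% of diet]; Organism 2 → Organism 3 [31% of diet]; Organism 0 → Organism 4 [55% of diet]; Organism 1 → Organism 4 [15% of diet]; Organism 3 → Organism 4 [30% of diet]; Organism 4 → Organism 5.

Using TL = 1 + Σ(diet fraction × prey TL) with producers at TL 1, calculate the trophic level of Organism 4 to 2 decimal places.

2.39

Organism 2: 1 + 1 = 2
Organism 3: 1 + (0.46×1 + 0.23×1 + 0.31×2) = 2.31
Organism 4: 1 + (0.55×1 + 0.15×1 + 0.3×2.31) = 2.393
Organism 5: 1 + 2.393 = 3.393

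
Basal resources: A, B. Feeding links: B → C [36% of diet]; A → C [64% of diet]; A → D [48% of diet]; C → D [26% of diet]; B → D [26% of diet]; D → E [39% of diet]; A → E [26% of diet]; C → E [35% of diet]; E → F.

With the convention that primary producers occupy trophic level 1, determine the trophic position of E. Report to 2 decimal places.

C: 1 + (0.36×1 + 0.64×1) = 2
D: 1 + (0.48×1 + 0.26×2 + 0.26×1) = 2.26
E: 1 + (0.39×2.26 + 0.26×1 + 0.35×2) = 2.8414
F: 1 + 2.8414 = 3.8414

2.84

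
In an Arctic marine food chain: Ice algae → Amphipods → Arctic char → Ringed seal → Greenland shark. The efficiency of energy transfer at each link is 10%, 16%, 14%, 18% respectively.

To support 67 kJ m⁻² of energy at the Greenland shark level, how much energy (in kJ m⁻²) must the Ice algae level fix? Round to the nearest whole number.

Cumulative transfer efficiency: 0.1 × 0.16 × 0.14 × 0.18 = 0.0004032
Ice algae energy = 67 / 0.0004032 = 166171 kJ m⁻²

166171 kJ m⁻²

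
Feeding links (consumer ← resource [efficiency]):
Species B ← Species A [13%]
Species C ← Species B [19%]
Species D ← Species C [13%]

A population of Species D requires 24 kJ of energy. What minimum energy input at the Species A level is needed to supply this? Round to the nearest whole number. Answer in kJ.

7474 kJ

Cumulative transfer efficiency: 0.13 × 0.19 × 0.13 = 0.003211
Species A energy = 24 / 0.003211 = 7474 kJ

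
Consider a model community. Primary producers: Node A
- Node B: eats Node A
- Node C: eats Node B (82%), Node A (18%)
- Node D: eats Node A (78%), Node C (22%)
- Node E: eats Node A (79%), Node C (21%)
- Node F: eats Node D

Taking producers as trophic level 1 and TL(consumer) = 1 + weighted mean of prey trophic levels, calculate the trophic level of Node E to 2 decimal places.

2.38

Node B: 1 + 1 = 2
Node C: 1 + (0.82×2 + 0.18×1) = 2.82
Node D: 1 + (0.78×1 + 0.22×2.82) = 2.4004
Node E: 1 + (0.79×1 + 0.21×2.82) = 2.3822
Node F: 1 + 2.4004 = 3.4004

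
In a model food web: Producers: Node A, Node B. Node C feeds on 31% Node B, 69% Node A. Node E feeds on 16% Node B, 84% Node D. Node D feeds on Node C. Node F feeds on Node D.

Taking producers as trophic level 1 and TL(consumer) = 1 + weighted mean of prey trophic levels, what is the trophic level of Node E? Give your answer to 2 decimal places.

Node C: 1 + (0.31×1 + 0.69×1) = 2
Node D: 1 + 2 = 3
Node E: 1 + (0.16×1 + 0.84×3) = 3.68
Node F: 1 + 3 = 4

3.68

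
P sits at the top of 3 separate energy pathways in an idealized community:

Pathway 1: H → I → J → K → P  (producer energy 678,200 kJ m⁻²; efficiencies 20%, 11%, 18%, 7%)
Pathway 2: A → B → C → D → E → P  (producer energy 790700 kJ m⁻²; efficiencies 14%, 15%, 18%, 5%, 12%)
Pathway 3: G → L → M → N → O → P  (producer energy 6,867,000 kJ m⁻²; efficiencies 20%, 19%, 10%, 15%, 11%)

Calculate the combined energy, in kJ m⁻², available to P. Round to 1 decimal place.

Pathway 1: 678200 × 0.2 × 0.11 × 0.18 × 0.07 = 187.99704 kJ m⁻²
Pathway 2: 790700 × 0.14 × 0.15 × 0.18 × 0.05 × 0.12 = 17.933076 kJ m⁻²
Pathway 3: 6867000 × 0.2 × 0.19 × 0.1 × 0.15 × 0.11 = 430.5609 kJ m⁻²
Total at P: 187.99704 + 17.933076 + 430.5609 = 636.491016 kJ m⁻²

636.5 kJ m⁻²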